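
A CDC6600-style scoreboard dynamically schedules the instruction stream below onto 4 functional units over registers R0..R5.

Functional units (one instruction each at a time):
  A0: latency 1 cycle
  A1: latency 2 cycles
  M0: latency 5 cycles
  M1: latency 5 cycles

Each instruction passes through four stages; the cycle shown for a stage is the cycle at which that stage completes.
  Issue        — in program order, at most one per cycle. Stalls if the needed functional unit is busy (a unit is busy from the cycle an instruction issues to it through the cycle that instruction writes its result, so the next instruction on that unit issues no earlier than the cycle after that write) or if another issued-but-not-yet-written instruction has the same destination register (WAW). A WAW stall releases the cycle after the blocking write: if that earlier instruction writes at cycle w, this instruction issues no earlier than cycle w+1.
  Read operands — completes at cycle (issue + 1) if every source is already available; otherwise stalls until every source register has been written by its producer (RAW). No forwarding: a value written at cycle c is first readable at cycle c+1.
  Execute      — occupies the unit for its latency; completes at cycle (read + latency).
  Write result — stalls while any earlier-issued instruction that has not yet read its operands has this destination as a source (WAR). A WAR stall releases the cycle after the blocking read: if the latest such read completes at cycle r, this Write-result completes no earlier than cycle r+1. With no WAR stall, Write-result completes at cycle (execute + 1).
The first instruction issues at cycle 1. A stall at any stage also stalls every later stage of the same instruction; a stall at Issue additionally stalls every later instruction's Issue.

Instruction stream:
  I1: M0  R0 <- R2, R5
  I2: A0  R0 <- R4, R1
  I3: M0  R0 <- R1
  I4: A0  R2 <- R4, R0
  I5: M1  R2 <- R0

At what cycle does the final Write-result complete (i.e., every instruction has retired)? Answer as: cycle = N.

cycle = 31

1) issue 1, read 2, done 7, write 8
2) issue 9, read 10, done 11, write 12  <WAW R0: wait I1 write@8>
3) issue 13, read 14, done 19, write 20  <WAW R0: wait I2 write@12>
4) issue 14, read 21, done 22, write 23  <RAW R0: wait I3 write@20>
5) issue 24, read 25, done 30, write 31  <WAW R2: wait I4 write@23>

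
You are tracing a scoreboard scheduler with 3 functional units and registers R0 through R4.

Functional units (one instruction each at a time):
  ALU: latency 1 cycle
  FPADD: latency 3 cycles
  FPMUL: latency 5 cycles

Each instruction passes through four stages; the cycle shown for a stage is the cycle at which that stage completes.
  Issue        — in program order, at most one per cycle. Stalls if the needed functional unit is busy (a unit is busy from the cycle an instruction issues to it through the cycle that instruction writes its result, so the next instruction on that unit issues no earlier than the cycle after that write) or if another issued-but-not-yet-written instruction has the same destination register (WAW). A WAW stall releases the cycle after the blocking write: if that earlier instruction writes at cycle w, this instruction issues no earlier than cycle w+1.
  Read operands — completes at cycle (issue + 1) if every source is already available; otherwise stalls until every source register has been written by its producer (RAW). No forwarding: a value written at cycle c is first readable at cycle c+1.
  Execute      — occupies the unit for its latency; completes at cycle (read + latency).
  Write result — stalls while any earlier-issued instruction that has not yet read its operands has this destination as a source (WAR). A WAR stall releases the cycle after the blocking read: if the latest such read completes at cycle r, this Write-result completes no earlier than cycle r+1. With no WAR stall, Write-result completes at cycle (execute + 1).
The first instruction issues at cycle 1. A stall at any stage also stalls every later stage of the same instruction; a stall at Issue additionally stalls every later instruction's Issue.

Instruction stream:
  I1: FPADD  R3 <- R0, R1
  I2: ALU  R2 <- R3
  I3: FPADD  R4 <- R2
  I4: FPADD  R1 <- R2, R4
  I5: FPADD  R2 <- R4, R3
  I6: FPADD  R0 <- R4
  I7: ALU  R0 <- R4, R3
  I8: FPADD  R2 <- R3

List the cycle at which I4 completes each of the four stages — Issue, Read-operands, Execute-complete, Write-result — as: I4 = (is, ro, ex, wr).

I1  is:1  ro:2  ex:5  wr:6
I2  is:2  ro:7  ex:8  wr:9  — RAW R3: wait I1 write@6
I3  is:7  ro:10  ex:13  wr:14  — struct: FPADD busy until I1 writes@6, RAW R2: wait I2 write@9
I4  is:15  ro:16  ex:19  wr:20  — struct: FPADD busy until I3 writes@14
I5  is:21  ro:22  ex:25  wr:26  — struct: FPADD busy until I4 writes@20
I6  is:27  ro:28  ex:31  wr:32  — struct: FPADD busy until I5 writes@26
I7  is:33  ro:34  ex:35  wr:36  — WAW R0: wait I6 write@32
I8  is:34  ro:35  ex:38  wr:39

I4 = (15, 16, 19, 20)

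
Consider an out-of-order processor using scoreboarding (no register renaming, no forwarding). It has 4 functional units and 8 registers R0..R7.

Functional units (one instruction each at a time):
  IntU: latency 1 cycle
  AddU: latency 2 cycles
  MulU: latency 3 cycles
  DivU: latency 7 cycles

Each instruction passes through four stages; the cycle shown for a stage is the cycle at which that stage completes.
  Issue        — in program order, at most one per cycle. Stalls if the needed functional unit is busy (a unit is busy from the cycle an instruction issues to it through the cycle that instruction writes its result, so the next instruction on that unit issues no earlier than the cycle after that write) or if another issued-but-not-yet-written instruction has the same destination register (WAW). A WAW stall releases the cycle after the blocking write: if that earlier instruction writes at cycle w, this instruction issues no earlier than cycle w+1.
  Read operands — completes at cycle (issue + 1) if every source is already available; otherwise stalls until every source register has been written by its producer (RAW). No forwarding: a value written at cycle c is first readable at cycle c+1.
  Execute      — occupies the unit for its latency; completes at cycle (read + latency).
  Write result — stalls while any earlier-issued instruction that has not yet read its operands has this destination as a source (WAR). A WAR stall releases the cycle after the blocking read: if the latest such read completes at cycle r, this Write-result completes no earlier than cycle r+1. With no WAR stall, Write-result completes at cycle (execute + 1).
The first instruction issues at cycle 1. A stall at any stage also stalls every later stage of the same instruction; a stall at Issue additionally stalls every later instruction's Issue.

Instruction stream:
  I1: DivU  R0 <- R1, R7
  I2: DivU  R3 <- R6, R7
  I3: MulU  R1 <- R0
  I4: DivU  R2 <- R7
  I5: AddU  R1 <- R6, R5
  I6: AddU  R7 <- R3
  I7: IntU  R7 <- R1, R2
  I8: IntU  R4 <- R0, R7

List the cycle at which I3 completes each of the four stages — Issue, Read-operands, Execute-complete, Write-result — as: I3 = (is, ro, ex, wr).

I3 = (12, 13, 16, 17)

t=1  I1 issues→DivU
t=2  I1 reads
t=9  I1 exec-done
t=10  I1 writes R0
t=11  I2 issues→DivU
t=12  I2 reads | I3 issues→MulU
t=13  I3 reads
t=16  I3 exec-done
t=17  I3 writes R1
t=19  I2 exec-done
t=20  I2 writes R3
t=21  I4 issues→DivU
t=22  I4 reads | I5 issues→AddU
t=23  I5 reads
t=25  I5 exec-done
t=26  I5 writes R1
t=27  I6 issues→AddU
t=28  I6 reads
t=29  I4 exec-done
t=30  I4 writes R2 | I6 exec-done
t=31  I6 writes R7
t=32  I7 issues→IntU
t=33  I7 reads
t=34  I7 exec-done
t=35  I7 writes R7
t=36  I8 issues→IntU
t=37  I8 reads
t=38  I8 exec-done
t=39  I8 writes R4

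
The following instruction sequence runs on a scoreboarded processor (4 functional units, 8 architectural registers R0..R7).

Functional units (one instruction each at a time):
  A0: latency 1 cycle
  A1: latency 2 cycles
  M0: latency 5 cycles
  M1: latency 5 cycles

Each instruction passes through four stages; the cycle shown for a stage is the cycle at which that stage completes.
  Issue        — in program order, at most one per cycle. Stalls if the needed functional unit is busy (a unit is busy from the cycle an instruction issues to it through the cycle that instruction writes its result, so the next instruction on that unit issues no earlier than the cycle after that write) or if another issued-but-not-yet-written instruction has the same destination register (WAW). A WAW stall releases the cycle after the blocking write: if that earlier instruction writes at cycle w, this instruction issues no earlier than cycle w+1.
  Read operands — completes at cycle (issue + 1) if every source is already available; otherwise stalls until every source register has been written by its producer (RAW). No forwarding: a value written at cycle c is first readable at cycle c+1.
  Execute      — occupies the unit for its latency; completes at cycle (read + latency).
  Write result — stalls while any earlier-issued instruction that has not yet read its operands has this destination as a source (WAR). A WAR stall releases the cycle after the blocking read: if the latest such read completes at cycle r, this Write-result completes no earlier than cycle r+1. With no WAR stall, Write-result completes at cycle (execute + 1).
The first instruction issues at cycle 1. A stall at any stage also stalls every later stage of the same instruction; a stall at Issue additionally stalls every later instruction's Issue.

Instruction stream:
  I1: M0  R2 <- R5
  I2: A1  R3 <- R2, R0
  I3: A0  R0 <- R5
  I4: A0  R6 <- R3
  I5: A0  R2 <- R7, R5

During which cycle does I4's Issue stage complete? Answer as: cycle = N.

cycle = 11

cycle 1: I1 issues→M0
cycle 2: I1 reads | I2 issues→A1
cycle 3: I3 issues→A0
cycle 4: I3 reads
cycle 5: I3 exec-done
cycle 7: I1 exec-done
cycle 8: I1 writes R2
cycle 9: I2 reads
cycle 10: I3 writes R0
cycle 11: I2 exec-done | I4 issues→A0
cycle 12: I2 writes R3
cycle 13: I4 reads
cycle 14: I4 exec-done
cycle 15: I4 writes R6
cycle 16: I5 issues→A0
cycle 17: I5 reads
cycle 18: I5 exec-done
cycle 19: I5 writes R2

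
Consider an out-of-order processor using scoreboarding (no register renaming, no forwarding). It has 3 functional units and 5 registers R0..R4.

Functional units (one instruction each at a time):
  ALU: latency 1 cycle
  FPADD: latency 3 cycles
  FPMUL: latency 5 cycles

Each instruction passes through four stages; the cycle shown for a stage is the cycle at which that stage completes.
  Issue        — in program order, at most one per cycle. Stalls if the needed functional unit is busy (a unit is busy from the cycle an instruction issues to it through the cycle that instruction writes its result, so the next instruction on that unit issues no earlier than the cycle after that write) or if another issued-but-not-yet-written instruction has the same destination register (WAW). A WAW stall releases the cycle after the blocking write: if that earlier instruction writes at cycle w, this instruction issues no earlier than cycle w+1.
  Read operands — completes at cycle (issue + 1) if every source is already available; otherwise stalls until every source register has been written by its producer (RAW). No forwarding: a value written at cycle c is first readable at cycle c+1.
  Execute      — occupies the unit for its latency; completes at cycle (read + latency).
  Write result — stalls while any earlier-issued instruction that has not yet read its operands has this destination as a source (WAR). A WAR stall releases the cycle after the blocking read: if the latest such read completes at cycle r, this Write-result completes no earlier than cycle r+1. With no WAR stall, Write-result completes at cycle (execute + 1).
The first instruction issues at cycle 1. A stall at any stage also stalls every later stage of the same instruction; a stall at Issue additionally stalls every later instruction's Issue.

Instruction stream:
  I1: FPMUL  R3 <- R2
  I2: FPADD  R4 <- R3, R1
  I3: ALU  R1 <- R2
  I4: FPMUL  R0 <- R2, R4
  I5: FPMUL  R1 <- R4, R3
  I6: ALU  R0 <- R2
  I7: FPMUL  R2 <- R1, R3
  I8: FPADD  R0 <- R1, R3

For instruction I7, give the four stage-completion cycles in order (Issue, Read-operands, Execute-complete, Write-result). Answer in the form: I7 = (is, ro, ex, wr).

I7 = (29, 30, 35, 36)

t=1  I1 issues→FPMUL
t=2  I1 reads | I2 issues→FPADD
t=3  I3 issues→ALU
t=4  I3 reads
t=5  I3 exec-done
t=7  I1 exec-done
t=8  I1 writes R3
t=9  I2 reads | I4 issues→FPMUL
t=10  I3 writes R1
t=12  I2 exec-done
t=13  I2 writes R4
t=14  I4 reads
t=19  I4 exec-done
t=20  I4 writes R0
t=21  I5 issues→FPMUL
t=22  I5 reads | I6 issues→ALU
t=23  I6 reads
t=24  I6 exec-done
t=25  I6 writes R0
t=27  I5 exec-done
t=28  I5 writes R1
t=29  I7 issues→FPMUL
t=30  I7 reads | I8 issues→FPADD
t=31  I8 reads
t=34  I8 exec-done
t=35  I7 exec-done | I8 writes R0
t=36  I7 writes R2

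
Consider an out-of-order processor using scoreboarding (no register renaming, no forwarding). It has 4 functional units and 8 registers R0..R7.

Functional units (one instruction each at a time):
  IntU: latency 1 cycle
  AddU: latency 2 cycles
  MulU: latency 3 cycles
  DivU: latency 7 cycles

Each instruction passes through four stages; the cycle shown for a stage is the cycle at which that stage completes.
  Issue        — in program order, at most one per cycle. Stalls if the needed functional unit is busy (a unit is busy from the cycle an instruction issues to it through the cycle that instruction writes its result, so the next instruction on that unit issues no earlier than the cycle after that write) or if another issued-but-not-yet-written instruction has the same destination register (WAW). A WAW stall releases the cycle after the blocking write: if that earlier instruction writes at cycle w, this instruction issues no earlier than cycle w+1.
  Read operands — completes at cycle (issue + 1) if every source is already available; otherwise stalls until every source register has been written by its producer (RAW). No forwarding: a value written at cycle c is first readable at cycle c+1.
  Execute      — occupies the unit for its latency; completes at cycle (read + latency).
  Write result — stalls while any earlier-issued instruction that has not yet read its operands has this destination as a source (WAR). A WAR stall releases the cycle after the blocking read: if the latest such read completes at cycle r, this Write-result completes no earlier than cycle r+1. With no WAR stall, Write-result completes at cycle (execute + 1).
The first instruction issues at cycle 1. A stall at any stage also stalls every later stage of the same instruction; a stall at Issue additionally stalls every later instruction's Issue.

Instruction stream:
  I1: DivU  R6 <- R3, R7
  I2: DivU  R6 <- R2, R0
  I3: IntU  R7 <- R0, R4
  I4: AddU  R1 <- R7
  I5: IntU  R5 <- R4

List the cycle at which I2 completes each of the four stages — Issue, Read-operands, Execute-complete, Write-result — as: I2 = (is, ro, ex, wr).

I2 = (11, 12, 19, 20)

c1: I1 issues→DivU
c2: I1 reads
c9: I1 exec-done
c10: I1 writes R6
c11: I2 issues→DivU
c12: I2 reads, I3 issues→IntU
c13: I3 reads, I4 issues→AddU
c14: I3 exec-done
c15: I3 writes R7
c16: I4 reads, I5 issues→IntU
c17: I5 reads
c18: I4 exec-done, I5 exec-done
c19: I2 exec-done, I4 writes R1, I5 writes R5
c20: I2 writes R6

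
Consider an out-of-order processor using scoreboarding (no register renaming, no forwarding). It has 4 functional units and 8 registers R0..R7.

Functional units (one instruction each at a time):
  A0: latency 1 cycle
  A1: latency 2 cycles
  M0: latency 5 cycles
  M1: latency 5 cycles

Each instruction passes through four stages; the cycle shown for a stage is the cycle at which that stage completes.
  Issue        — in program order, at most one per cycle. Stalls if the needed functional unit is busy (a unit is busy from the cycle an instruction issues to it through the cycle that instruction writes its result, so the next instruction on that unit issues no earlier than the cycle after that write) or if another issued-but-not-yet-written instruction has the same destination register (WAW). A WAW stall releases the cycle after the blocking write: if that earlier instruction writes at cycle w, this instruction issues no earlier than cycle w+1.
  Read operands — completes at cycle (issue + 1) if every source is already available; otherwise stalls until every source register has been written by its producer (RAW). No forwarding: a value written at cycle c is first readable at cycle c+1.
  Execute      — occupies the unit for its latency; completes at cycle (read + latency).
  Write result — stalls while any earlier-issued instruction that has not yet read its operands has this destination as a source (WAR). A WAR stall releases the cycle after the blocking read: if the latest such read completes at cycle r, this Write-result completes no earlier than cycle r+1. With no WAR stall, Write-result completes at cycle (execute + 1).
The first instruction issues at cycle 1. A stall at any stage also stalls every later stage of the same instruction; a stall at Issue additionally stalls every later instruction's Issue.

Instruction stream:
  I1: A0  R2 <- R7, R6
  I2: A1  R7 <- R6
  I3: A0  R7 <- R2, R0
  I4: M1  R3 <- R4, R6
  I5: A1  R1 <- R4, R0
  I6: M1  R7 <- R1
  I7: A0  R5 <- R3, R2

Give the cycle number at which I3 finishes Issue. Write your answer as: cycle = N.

[1] issue I1 (A0)
[2] I1 read-ops; issue I2 (A1)
[3] I1 finished on A0; I2 read-ops
[4] I1→R2
[5] I2 finished on A1
[6] I2→R7
[7] issue I3 (A0)
[8] I3 read-ops; issue I4 (M1)
[9] I3 finished on A0; I4 read-ops; issue I5 (A1)
[10] I3→R7; I5 read-ops
[12] I5 finished on A1
[13] I5→R1
[14] I4 finished on M1
[15] I4→R3
[16] issue I6 (M1)
[17] I6 read-ops; issue I7 (A0)
[18] I7 read-ops
[19] I7 finished on A0
[20] I7→R5
[22] I6 finished on M1
[23] I6→R7

cycle = 7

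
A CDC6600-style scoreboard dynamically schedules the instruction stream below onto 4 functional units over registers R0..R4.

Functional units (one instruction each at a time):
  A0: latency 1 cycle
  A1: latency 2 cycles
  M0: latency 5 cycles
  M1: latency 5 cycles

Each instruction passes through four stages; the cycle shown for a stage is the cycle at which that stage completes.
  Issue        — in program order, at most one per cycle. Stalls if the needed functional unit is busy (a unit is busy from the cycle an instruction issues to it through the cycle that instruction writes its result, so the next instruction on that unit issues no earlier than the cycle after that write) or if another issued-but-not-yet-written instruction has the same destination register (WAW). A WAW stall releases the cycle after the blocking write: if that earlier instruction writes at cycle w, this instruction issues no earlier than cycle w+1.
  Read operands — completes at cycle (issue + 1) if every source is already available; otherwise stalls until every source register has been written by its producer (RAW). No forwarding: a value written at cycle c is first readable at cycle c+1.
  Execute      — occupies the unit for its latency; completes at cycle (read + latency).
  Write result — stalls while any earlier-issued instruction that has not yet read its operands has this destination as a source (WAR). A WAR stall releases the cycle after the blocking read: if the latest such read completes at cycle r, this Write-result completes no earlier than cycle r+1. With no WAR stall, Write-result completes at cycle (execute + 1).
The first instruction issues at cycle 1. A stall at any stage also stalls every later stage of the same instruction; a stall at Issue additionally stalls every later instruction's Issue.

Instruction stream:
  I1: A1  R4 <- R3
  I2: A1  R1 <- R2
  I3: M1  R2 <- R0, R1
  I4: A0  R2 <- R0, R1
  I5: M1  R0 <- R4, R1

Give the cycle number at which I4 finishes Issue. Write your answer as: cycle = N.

cycle = 18

I1  is:1  ro:2  ex:4  wr:5
I2  is:6  ro:7  ex:9  wr:10  — struct: A1 busy until I1 writes@5
I3  is:7  ro:11  ex:16  wr:17  — RAW R1: wait I2 write@10
I4  is:18  ro:19  ex:20  wr:21  — WAW R2: wait I3 write@17
I5  is:19  ro:20  ex:25  wr:26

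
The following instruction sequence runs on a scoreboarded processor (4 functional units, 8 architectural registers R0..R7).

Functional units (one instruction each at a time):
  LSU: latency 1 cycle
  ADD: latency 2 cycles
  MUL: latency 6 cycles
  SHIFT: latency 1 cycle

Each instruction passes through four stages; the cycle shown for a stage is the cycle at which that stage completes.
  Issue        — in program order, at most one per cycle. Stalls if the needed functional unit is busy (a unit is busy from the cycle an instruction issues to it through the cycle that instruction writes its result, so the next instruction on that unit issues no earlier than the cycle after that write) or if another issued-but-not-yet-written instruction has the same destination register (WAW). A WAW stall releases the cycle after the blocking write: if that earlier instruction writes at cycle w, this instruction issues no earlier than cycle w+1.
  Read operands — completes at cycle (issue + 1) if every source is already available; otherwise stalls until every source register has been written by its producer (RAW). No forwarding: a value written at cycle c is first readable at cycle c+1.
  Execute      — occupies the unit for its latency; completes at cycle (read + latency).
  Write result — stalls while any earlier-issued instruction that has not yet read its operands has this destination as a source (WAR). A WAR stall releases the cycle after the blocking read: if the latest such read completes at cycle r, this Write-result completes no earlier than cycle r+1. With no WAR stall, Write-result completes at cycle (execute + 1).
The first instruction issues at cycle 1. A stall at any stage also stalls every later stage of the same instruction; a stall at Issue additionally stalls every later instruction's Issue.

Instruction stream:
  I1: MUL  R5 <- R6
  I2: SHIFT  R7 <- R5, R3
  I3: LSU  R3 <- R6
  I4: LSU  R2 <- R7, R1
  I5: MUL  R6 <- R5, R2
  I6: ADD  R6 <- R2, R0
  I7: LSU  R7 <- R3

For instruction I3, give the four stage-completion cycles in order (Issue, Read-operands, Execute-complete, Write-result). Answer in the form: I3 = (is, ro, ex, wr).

I3 = (3, 4, 5, 11)

  I1 | 1 | 2 | 8 | 9
  I2 | 2 | 10 | 11 | 12   RAW R5: wait I1 write@9
  I3 | 3 | 4 | 5 | 11   WAR R3: wait I2 read@10
  I4 | 12 | 13 | 14 | 15   struct: LSU busy until I3 writes@11
  I5 | 13 | 16 | 22 | 23   RAW R2: wait I4 write@15
  I6 | 24 | 25 | 27 | 28   WAW R6: wait I5 write@23
  I7 | 25 | 26 | 27 | 28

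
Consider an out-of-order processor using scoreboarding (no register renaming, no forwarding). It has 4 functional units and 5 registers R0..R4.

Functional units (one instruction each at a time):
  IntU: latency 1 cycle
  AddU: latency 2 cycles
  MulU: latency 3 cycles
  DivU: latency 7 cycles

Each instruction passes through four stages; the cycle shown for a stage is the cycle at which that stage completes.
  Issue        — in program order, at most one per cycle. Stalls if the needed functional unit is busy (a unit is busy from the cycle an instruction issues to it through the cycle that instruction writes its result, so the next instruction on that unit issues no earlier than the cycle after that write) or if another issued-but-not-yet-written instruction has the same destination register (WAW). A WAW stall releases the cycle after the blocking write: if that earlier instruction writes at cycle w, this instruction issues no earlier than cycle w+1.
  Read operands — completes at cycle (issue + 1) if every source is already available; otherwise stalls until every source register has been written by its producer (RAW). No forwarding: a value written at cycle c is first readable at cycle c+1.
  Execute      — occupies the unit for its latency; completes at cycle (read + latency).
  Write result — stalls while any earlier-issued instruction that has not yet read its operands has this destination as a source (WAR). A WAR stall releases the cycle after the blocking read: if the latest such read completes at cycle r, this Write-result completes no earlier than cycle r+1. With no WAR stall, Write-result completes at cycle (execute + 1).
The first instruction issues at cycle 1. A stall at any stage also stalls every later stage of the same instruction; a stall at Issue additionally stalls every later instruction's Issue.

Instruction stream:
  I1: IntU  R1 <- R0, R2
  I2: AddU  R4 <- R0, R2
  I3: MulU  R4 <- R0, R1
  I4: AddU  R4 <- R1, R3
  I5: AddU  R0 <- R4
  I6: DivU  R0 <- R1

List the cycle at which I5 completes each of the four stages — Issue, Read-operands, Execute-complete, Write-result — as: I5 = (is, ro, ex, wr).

I5 = (18, 19, 21, 22)

cycle 1: I1 dispatched to IntU
cycle 2: I1 operands ready · I2 dispatched to AddU
cycle 3: I1 complete · I2 operands ready
cycle 4: R1←I1
cycle 5: I2 complete
cycle 6: R4←I2
cycle 7: I3 dispatched to MulU
cycle 8: I3 operands ready
cycle 11: I3 complete
cycle 12: R4←I3
cycle 13: I4 dispatched to AddU
cycle 14: I4 operands ready
cycle 16: I4 complete
cycle 17: R4←I4
cycle 18: I5 dispatched to AddU
cycle 19: I5 operands ready
cycle 21: I5 complete
cycle 22: R0←I5
cycle 23: I6 dispatched to DivU
cycle 24: I6 operands ready
cycle 31: I6 complete
cycle 32: R0←I6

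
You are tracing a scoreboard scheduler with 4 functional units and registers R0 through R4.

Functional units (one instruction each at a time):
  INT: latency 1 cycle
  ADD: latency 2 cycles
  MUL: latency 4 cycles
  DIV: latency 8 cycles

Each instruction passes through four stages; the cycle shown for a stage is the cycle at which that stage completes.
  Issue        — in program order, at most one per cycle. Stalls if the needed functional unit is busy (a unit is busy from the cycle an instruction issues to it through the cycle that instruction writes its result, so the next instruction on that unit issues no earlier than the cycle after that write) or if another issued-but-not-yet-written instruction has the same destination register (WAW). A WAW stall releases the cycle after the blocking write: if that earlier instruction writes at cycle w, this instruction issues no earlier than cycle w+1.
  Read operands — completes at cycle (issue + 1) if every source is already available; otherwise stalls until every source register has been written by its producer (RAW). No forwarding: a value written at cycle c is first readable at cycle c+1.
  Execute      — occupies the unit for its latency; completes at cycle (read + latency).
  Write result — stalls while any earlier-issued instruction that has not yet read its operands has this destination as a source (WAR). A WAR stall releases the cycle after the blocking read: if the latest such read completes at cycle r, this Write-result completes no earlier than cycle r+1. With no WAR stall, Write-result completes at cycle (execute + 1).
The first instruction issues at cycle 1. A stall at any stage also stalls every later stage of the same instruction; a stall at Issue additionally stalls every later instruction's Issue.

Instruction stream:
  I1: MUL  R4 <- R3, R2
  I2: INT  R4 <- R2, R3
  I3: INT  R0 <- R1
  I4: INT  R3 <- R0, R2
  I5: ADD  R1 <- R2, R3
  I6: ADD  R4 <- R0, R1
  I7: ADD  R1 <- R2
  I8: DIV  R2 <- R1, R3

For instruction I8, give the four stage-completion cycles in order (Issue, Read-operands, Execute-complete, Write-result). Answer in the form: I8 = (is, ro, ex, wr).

I8 = (30, 34, 42, 43)

c1: I1→MUL
c2: I1 RO
c6: I1 EX
c7: I1 WR R4
c8: I2→INT
c9: I2 RO
c10: I2 EX
c11: I2 WR R4
c12: I3→INT
c13: I3 RO
c14: I3 EX
c15: I3 WR R0
c16: I4→INT
c17: I4 RO · I5→ADD
c18: I4 EX
c19: I4 WR R3
c20: I5 RO
c22: I5 EX
c23: I5 WR R1
c24: I6→ADD
c25: I6 RO
c27: I6 EX
c28: I6 WR R4
c29: I7→ADD
c30: I7 RO · I8→DIV
c32: I7 EX
c33: I7 WR R1
c34: I8 RO
c42: I8 EX
c43: I8 WR R2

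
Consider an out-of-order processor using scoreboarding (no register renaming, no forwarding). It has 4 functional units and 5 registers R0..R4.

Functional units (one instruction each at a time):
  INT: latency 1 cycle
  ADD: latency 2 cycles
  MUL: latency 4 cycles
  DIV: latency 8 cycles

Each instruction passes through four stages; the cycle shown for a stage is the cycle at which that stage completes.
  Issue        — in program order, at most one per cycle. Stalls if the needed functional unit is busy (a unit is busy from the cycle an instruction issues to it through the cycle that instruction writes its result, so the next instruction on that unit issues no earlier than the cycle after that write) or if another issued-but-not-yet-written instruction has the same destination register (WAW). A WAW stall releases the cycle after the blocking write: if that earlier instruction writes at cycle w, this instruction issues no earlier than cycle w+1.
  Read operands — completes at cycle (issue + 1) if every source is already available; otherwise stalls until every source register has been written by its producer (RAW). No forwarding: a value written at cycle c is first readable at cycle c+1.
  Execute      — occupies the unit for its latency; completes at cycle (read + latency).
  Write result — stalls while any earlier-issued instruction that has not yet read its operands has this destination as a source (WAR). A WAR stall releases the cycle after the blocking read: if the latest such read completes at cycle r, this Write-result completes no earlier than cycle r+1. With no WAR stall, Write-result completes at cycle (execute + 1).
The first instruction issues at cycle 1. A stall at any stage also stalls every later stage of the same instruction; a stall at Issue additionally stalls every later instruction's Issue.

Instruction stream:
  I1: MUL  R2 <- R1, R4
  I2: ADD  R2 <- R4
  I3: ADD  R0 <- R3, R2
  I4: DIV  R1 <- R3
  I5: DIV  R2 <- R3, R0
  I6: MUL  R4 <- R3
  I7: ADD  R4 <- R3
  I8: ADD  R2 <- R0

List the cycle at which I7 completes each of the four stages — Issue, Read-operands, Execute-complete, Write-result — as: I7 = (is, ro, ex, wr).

1) issue 1, read 2, done 6, write 7
2) issue 8, read 9, done 11, write 12  <WAW R2: wait I1 write@7>
3) issue 13, read 14, done 16, write 17  <struct: ADD busy until I2 writes@12>
4) issue 14, read 15, done 23, write 24
5) issue 25, read 26, done 34, write 35  <struct: DIV busy until I4 writes@24>
6) issue 26, read 27, done 31, write 32
7) issue 33, read 34, done 36, write 37  <WAW R4: wait I6 write@32>
8) issue 38, read 39, done 41, write 42  <struct: ADD busy until I7 writes@37>

I7 = (33, 34, 36, 37)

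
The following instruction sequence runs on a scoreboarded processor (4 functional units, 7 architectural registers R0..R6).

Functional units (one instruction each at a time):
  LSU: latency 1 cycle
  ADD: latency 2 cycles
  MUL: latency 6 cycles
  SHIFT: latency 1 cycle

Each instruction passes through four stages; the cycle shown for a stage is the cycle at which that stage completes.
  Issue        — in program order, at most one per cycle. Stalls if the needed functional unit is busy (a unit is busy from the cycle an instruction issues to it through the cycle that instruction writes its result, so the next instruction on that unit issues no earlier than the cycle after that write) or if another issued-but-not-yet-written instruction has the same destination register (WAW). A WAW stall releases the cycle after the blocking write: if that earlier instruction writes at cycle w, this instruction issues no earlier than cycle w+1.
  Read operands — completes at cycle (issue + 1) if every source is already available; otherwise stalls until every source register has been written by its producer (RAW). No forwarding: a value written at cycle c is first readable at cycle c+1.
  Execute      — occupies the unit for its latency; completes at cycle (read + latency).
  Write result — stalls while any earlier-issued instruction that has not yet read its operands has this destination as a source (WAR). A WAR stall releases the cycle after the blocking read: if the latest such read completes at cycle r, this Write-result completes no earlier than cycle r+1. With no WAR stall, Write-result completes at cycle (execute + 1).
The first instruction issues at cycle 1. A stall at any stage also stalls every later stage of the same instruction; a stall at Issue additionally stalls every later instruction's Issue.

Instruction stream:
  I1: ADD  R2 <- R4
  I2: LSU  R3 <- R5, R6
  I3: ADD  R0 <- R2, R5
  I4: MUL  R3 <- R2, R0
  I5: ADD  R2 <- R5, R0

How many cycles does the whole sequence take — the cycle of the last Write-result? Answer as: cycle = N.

cycle = 18

[1] issue I1 (ADD)
[2] I1 read-ops; issue I2 (LSU)
[3] I2 read-ops
[4] I1 finished on ADD; I2 finished on LSU
[5] I1→R2; I2→R3
[6] issue I3 (ADD)
[7] I3 read-ops; issue I4 (MUL)
[9] I3 finished on ADD
[10] I3→R0
[11] I4 read-ops; issue I5 (ADD)
[12] I5 read-ops
[14] I5 finished on ADD
[15] I5→R2
[17] I4 finished on MUL
[18] I4→R3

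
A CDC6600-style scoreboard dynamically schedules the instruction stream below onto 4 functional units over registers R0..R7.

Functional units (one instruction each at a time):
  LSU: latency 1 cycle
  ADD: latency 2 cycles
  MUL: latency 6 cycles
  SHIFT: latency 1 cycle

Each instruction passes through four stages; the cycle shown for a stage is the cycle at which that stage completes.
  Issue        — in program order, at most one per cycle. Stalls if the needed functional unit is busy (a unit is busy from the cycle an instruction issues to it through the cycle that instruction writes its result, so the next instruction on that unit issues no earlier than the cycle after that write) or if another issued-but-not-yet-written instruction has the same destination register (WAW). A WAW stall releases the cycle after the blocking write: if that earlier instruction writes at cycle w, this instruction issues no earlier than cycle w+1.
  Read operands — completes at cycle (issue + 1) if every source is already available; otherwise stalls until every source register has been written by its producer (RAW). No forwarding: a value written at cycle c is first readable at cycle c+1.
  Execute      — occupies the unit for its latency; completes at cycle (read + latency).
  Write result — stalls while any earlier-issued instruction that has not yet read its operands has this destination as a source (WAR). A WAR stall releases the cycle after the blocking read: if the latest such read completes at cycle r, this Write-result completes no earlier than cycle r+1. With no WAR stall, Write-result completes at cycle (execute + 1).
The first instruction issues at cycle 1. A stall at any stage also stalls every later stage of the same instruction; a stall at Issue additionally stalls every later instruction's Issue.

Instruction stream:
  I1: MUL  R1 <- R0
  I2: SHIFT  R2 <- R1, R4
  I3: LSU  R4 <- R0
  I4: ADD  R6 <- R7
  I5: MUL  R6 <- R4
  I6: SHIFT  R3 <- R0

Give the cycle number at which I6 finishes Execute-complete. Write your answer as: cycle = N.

1) issue 1, read 2, done 8, write 9
2) issue 2, read 10, done 11, write 12  <RAW R1: wait I1 write@9>
3) issue 3, read 4, done 5, write 11  <WAR R4: wait I2 read@10>
4) issue 4, read 5, done 7, write 8
5) issue 10, read 12, done 18, write 19  <struct: MUL busy until I1 writes@9 / RAW R4: wait I3 write@11>
6) issue 13, read 14, done 15, write 16  <struct: SHIFT busy until I2 writes@12>

cycle = 15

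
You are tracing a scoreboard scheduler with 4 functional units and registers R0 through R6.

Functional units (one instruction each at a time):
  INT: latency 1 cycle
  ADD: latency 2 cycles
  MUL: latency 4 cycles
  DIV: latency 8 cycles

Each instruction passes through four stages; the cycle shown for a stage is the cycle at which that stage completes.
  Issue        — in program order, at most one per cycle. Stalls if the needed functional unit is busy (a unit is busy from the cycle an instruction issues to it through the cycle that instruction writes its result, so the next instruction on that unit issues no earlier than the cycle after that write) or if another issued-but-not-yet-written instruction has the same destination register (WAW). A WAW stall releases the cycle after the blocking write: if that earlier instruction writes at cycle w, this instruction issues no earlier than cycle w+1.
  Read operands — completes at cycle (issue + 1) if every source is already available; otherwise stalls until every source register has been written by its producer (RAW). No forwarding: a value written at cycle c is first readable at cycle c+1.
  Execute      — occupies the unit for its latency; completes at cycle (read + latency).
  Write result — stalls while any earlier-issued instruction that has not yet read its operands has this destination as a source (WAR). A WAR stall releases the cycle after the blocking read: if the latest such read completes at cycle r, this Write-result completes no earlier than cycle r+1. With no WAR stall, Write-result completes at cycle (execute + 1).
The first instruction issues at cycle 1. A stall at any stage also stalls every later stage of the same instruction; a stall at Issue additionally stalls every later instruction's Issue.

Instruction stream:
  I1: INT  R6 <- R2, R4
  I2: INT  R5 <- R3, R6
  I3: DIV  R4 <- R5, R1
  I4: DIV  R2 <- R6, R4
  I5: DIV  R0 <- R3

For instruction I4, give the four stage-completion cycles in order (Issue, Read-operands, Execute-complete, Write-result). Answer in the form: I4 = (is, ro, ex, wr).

I1 -> (1, 2, 3, 4)
I2 -> (5, 6, 7, 8)  // struct: INT busy until I1 writes@4
I3 -> (6, 9, 17, 18)  // RAW R5: wait I2 write@8
I4 -> (19, 20, 28, 29)  // struct: DIV busy until I3 writes@18
I5 -> (30, 31, 39, 40)  // struct: DIV busy until I4 writes@29

I4 = (19, 20, 28, 29)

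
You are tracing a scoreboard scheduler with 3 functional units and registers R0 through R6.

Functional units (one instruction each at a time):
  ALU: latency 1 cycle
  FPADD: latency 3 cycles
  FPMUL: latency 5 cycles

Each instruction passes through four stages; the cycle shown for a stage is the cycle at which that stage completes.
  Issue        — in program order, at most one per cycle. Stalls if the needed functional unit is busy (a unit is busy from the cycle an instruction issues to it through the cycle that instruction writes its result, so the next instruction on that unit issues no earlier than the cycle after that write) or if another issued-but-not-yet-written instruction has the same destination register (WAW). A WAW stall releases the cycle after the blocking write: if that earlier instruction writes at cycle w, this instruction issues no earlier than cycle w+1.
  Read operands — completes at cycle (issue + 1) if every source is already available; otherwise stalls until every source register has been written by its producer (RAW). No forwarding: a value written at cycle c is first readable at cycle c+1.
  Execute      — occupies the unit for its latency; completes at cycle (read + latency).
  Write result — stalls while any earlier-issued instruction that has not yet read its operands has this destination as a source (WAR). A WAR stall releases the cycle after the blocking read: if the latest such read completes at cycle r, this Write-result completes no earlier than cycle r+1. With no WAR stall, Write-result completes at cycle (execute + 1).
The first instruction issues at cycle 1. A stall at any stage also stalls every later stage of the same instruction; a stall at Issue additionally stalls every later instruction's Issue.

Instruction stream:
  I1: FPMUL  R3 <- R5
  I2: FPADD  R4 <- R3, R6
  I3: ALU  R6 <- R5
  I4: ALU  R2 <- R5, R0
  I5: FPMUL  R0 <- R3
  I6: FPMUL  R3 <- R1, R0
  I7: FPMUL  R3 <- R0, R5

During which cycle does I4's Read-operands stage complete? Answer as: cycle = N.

I1 -> (1, 2, 7, 8)
I2 -> (2, 9, 12, 13)  // RAW R3: wait I1 write@8
I3 -> (3, 4, 5, 10)  // WAR R6: wait I2 read@9
I4 -> (11, 12, 13, 14)  // struct: ALU busy until I3 writes@10
I5 -> (12, 13, 18, 19)
I6 -> (20, 21, 26, 27)  // struct: FPMUL busy until I5 writes@19
I7 -> (28, 29, 34, 35)  // struct: FPMUL busy until I6 writes@27

cycle = 12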